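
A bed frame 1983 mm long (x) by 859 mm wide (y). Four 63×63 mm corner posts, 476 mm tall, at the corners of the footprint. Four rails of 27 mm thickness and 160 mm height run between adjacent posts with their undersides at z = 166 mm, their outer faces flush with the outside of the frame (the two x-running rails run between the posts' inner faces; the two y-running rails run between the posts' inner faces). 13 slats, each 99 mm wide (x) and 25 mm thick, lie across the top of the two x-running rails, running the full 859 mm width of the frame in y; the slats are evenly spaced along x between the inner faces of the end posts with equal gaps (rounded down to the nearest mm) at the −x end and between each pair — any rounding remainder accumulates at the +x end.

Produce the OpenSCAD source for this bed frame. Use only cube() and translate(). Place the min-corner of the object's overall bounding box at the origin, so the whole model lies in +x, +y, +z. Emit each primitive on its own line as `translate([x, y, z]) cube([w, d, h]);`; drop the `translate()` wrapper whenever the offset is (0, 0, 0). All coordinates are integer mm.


cube([63, 63, 476]);
translate([0, 796, 0]) cube([63, 63, 476]);
translate([1920, 0, 0]) cube([63, 63, 476]);
translate([1920, 796, 0]) cube([63, 63, 476]);
translate([63, 0, 166]) cube([1857, 27, 160]);
translate([63, 832, 166]) cube([1857, 27, 160]);
translate([0, 63, 166]) cube([27, 733, 160]);
translate([1956, 63, 166]) cube([27, 733, 160]);
translate([103, 0, 326]) cube([99, 859, 25]);
translate([242, 0, 326]) cube([99, 859, 25]);
translate([381, 0, 326]) cube([99, 859, 25]);
translate([520, 0, 326]) cube([99, 859, 25]);
translate([659, 0, 326]) cube([99, 859, 25]);
translate([798, 0, 326]) cube([99, 859, 25]);
translate([937, 0, 326]) cube([99, 859, 25]);
translate([1076, 0, 326]) cube([99, 859, 25]);
translate([1215, 0, 326]) cube([99, 859, 25]);
translate([1354, 0, 326]) cube([99, 859, 25]);
translate([1493, 0, 326]) cube([99, 859, 25]);
translate([1632, 0, 326]) cube([99, 859, 25]);
translate([1771, 0, 326]) cube([99, 859, 25]);


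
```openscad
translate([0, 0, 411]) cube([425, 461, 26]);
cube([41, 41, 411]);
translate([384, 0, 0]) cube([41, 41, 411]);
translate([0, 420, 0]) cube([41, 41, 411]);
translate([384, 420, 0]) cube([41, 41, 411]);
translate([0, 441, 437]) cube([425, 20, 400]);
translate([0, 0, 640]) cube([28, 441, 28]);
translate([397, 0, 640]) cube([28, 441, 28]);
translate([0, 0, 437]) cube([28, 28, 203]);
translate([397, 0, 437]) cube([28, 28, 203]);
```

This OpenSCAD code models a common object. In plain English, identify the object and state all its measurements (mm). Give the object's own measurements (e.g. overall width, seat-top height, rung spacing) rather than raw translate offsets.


A chair. The seat is a 425×461×26 mm slab with its top at z = 437 mm, on four 41×41 mm corner legs (flush with the seat edges, standing on z = 0). A flat backrest 20 mm thick, 400 mm tall, spans the full seat width and rises from the seat top along its +y edge, rear face flush with the rear of the seat. Two armrests of 28×28 mm section run along each side from the seat's front edge to the front of the backrest, top faces 231 mm above the seat top and outer faces flush with the seat's x-edges; a 28×28 mm post under the front of each armrest stands on the seat at the front corner.


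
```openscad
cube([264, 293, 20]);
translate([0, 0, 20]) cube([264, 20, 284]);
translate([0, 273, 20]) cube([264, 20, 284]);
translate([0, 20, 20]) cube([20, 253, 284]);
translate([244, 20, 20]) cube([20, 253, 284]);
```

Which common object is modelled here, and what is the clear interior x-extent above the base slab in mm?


An open box. The internal width is 224 mm.

A 264×293 base slab with four walls standing on it — an open box. The base is 264 mm wide and the walls are 20 mm thick, so the internal width is 264 − 2 × 20 = 224 mm.


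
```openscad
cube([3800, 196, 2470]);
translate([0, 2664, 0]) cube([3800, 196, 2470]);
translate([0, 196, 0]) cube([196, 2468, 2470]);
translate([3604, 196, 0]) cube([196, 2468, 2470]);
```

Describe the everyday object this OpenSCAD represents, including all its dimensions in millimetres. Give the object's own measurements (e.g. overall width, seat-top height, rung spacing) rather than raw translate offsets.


The wall frame of a small rectangular building: four walls, each 2470 mm tall and 196 mm thick, enclosing a footprint 3800 mm (x) by 2860 mm (y) outside-to-outside, with no floor or roof. The front and back walls (the −y and +y sides) span the full width; the two side walls fit between them.


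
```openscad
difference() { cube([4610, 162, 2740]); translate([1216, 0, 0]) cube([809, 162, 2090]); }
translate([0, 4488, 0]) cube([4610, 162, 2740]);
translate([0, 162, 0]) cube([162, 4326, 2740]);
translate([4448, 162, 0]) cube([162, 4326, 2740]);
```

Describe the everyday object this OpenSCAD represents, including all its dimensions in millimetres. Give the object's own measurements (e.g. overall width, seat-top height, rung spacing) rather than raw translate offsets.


A single room: four walls, each 2740 mm tall and 162 mm thick, enclosing an outside footprint 4610×4650 mm (x × y), no floor or roof. The front and back walls (−y and +y sides) run the full x-width; the side walls fit between their inner faces. A door opening 809 mm wide and 2090 mm tall is cut through the front wall from the floor up, its −x edge 1216 mm from the wall's −x end.


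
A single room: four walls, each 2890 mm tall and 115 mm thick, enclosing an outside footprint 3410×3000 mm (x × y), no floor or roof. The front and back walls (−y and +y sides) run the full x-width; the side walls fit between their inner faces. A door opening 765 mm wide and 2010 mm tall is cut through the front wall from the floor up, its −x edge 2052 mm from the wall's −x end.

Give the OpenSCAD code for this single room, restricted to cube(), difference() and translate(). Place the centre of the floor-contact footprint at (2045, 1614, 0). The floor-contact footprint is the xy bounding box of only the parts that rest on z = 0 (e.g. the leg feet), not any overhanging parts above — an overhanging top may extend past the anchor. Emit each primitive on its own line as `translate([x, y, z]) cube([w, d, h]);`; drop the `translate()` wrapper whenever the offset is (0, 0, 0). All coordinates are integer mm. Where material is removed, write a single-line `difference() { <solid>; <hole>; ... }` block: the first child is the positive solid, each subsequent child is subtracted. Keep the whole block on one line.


difference() { translate([340, 114, 0]) cube([3410, 115, 2890]); translate([2392, 114, 0]) cube([765, 115, 2010]); }
translate([340, 2999, 0]) cube([3410, 115, 2890]);
translate([340, 229, 0]) cube([115, 2770, 2890]);
translate([3635, 229, 0]) cube([115, 2770, 2890]);


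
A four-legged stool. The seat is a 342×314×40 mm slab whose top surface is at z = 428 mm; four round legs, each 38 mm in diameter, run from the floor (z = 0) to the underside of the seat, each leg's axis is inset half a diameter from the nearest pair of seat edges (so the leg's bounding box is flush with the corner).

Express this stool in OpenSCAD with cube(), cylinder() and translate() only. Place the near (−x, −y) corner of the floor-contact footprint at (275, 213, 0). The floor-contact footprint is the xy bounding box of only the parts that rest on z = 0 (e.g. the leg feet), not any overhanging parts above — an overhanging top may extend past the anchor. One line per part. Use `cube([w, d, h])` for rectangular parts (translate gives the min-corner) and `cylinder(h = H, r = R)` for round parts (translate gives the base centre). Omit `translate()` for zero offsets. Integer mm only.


// leg_h = 428 - 40 = 388
translate([275, 213, 388]) cube([342, 314, 40]);
translate([294, 232, 0]) cylinder(h = 388, r = 19);
translate([598, 232, 0]) cylinder(h = 388, r = 19);
translate([294, 508, 0]) cylinder(h = 388, r = 19);
translate([598, 508, 0]) cylinder(h = 388, r = 19);


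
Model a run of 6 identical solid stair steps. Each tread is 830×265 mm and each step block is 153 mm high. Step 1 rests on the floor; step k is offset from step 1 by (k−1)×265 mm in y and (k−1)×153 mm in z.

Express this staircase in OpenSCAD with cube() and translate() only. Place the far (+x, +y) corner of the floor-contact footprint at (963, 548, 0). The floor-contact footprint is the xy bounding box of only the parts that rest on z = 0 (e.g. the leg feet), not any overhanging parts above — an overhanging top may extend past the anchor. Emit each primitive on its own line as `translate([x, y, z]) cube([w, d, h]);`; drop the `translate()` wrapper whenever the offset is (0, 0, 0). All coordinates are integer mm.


translate([133, 283, 0]) cube([830, 265, 153]);
translate([133, 548, 153]) cube([830, 265, 153]);
translate([133, 813, 306]) cube([830, 265, 153]);
translate([133, 1078, 459]) cube([830, 265, 153]);
translate([133, 1343, 612]) cube([830, 265, 153]);
translate([133, 1608, 765]) cube([830, 265, 153]);


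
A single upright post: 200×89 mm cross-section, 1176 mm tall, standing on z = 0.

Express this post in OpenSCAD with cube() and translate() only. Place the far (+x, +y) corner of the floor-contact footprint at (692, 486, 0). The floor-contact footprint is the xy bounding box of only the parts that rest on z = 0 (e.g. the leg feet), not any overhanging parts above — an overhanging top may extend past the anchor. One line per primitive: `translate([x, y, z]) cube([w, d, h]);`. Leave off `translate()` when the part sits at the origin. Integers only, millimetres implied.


translate([492, 397, 0]) cube([200, 89, 1176]);


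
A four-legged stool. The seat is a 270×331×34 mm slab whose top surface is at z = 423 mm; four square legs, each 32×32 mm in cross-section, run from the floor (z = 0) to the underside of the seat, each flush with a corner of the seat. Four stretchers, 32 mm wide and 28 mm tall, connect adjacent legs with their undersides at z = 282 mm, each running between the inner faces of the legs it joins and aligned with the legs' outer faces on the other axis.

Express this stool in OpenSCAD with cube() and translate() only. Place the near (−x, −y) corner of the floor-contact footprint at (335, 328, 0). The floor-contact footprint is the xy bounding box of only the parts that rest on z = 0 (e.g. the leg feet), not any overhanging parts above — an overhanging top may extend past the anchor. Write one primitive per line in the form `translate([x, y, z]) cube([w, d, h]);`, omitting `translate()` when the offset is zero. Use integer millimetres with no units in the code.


// leg_h = 423 - 34 = 389
// stretcher span = 270 - 2*32 = 206
translate([335, 328, 389]) cube([270, 331, 34]);
translate([335, 328, 0]) cube([32, 32, 389]);
translate([573, 328, 0]) cube([32, 32, 389]);
translate([335, 627, 0]) cube([32, 32, 389]);
translate([573, 627, 0]) cube([32, 32, 389]);
translate([367, 328, 282]) cube([206, 32, 28]);
translate([367, 627, 282]) cube([206, 32, 28]);
translate([335, 360, 282]) cube([32, 267, 28]);
translate([573, 360, 282]) cube([32, 267, 28]);


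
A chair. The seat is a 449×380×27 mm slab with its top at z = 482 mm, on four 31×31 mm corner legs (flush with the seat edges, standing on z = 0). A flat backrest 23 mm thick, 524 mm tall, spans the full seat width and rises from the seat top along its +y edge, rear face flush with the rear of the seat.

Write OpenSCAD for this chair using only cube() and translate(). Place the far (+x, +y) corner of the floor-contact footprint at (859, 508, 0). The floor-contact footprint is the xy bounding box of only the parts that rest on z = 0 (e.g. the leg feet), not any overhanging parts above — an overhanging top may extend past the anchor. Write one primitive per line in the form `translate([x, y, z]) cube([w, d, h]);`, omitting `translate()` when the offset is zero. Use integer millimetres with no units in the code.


translate([410, 128, 455]) cube([449, 380, 27]);
translate([410, 128, 0]) cube([31, 31, 455]);
translate([828, 128, 0]) cube([31, 31, 455]);
translate([410, 477, 0]) cube([31, 31, 455]);
translate([828, 477, 0]) cube([31, 31, 455]);
translate([410, 485, 482]) cube([449, 23, 524]);


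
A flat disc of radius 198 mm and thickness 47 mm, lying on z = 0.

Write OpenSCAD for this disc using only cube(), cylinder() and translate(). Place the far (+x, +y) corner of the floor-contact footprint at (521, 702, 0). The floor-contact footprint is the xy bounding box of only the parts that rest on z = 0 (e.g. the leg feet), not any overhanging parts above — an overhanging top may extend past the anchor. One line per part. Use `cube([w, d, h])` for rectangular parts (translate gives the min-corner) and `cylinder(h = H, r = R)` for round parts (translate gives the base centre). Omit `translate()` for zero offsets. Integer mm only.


translate([323, 504, 0]) cylinder(h = 47, r = 198);


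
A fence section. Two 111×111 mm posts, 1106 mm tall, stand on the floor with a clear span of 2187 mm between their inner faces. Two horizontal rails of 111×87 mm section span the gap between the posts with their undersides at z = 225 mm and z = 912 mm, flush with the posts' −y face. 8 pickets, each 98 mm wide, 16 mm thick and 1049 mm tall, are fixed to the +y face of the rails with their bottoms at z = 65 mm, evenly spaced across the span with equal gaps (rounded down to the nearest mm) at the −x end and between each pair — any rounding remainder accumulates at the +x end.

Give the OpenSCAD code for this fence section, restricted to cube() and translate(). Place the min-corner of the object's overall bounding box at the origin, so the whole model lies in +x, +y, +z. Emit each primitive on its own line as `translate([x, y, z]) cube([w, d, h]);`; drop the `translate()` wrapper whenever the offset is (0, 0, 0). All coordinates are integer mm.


cube([111, 111, 1106]);
translate([2298, 0, 0]) cube([111, 111, 1106]);
translate([111, 0, 225]) cube([2187, 111, 87]);
translate([111, 0, 912]) cube([2187, 111, 87]);
translate([266, 111, 65]) cube([98, 16, 1049]);
translate([519, 111, 65]) cube([98, 16, 1049]);
translate([772, 111, 65]) cube([98, 16, 1049]);
translate([1025, 111, 65]) cube([98, 16, 1049]);
translate([1278, 111, 65]) cube([98, 16, 1049]);
translate([1531, 111, 65]) cube([98, 16, 1049]);
translate([1784, 111, 65]) cube([98, 16, 1049]);
translate([2037, 111, 65]) cube([98, 16, 1049]);


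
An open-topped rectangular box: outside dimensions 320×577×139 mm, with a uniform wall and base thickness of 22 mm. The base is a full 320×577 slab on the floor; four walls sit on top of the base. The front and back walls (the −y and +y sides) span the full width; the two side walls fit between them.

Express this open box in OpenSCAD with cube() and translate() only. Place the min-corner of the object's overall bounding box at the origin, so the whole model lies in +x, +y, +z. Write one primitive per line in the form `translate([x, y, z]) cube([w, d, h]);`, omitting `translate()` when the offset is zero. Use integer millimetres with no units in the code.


cube([320, 577, 22]);
translate([0, 0, 22]) cube([320, 22, 117]);
translate([0, 555, 22]) cube([320, 22, 117]);
translate([0, 22, 22]) cube([22, 533, 117]);
translate([298, 22, 22]) cube([22, 533, 117]);


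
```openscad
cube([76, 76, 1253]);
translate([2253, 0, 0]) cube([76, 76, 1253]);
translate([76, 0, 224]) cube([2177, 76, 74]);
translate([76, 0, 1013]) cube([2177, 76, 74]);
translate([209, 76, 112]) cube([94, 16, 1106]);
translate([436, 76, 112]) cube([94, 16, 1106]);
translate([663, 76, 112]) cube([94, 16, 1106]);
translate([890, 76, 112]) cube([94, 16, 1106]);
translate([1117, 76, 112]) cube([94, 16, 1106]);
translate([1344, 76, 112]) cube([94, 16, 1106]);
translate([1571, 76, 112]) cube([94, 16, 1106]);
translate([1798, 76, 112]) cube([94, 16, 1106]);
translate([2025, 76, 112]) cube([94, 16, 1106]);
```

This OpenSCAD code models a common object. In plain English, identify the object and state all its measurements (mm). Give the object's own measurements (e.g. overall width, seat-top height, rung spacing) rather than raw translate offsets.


A fence section. Two 76×76 mm posts, 1253 mm tall, stand on the floor with a clear span of 2177 mm between their inner faces. Two horizontal rails of 76×74 mm section span the gap between the posts with their undersides at z = 224 mm and z = 1013 mm, flush with the posts' −y face. 9 pickets, each 94 mm wide, 16 mm thick and 1106 mm tall, are fixed to the +y face of the rails with their bottoms at z = 112 mm, spaced across the span with a 133 mm gap after the −x post and between neighbouring pickets, with 134 mm left before the +x post.


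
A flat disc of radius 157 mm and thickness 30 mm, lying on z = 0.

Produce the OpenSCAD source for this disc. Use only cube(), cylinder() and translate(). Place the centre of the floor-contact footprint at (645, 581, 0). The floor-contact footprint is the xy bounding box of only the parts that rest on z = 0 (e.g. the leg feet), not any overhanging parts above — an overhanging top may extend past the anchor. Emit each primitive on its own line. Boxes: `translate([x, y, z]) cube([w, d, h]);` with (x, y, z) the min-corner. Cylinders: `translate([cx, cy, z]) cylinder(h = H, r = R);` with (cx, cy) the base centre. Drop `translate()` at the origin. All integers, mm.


translate([645, 581, 0]) cylinder(h = 30, r = 157);


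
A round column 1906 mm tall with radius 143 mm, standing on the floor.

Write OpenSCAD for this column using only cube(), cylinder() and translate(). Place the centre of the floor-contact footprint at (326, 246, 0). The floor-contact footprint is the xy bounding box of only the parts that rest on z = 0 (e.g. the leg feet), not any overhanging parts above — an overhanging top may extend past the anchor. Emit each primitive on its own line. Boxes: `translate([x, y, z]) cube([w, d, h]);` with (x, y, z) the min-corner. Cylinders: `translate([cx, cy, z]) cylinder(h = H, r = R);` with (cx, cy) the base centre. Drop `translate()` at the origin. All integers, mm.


translate([326, 246, 0]) cylinder(h = 1906, r = 143);


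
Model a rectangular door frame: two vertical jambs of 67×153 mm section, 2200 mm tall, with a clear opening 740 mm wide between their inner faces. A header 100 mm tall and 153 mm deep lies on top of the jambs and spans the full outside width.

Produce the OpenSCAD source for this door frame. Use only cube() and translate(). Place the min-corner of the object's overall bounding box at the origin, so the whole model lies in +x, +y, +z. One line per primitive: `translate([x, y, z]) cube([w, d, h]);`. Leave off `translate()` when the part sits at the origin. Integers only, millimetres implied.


cube([67, 153, 2200]);
translate([807, 0, 0]) cube([67, 153, 2200]);
translate([0, 0, 2200]) cube([874, 153, 100]);


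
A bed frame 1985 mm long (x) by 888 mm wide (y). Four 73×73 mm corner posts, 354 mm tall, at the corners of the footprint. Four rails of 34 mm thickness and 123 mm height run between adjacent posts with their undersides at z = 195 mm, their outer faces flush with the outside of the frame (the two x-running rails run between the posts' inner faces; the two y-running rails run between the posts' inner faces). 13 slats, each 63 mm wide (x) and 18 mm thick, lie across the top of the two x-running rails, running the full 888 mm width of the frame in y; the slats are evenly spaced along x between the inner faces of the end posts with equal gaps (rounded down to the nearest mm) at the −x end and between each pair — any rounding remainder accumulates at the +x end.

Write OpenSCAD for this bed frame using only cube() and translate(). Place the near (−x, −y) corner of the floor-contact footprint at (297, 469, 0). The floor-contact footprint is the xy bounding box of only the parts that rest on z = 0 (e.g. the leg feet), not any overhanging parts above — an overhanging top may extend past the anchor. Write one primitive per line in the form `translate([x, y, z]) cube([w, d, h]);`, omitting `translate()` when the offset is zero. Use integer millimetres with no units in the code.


// slat z = rail_z + rail_h = 195 + 123 = 318
// slat gap = ⌊(1839 − 13·63) / 14⌋ = 72
translate([297, 469, 0]) cube([73, 73, 354]);
translate([297, 1284, 0]) cube([73, 73, 354]);
translate([2209, 469, 0]) cube([73, 73, 354]);
translate([2209, 1284, 0]) cube([73, 73, 354]);
translate([370, 469, 195]) cube([1839, 34, 123]);
translate([370, 1323, 195]) cube([1839, 34, 123]);
translate([297, 542, 195]) cube([34, 742, 123]);
translate([2248, 542, 195]) cube([34, 742, 123]);
translate([442, 469, 318]) cube([63, 888, 18]);
translate([577, 469, 318]) cube([63, 888, 18]);
translate([712, 469, 318]) cube([63, 888, 18]);
translate([847, 469, 318]) cube([63, 888, 18]);
translate([982, 469, 318]) cube([63, 888, 18]);
translate([1117, 469, 318]) cube([63, 888, 18]);
translate([1252, 469, 318]) cube([63, 888, 18]);
translate([1387, 469, 318]) cube([63, 888, 18]);
translate([1522, 469, 318]) cube([63, 888, 18]);
translate([1657, 469, 318]) cube([63, 888, 18]);
translate([1792, 469, 318]) cube([63, 888, 18]);
translate([1927, 469, 318]) cube([63, 888, 18]);
translate([2062, 469, 318]) cube([63, 888, 18]);


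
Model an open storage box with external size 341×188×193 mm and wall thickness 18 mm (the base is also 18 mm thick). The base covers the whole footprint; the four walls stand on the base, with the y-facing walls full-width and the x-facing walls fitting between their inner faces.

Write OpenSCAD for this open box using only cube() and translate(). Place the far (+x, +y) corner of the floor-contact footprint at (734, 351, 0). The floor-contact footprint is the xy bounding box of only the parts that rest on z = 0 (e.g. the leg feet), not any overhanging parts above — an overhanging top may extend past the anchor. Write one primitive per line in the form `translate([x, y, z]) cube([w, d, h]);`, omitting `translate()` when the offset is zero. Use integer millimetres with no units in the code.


translate([393, 163, 0]) cube([341, 188, 18]);
translate([393, 163, 18]) cube([341, 18, 175]);
translate([393, 333, 18]) cube([341, 18, 175]);
translate([393, 181, 18]) cube([18, 152, 175]);
translate([716, 181, 18]) cube([18, 152, 175]);


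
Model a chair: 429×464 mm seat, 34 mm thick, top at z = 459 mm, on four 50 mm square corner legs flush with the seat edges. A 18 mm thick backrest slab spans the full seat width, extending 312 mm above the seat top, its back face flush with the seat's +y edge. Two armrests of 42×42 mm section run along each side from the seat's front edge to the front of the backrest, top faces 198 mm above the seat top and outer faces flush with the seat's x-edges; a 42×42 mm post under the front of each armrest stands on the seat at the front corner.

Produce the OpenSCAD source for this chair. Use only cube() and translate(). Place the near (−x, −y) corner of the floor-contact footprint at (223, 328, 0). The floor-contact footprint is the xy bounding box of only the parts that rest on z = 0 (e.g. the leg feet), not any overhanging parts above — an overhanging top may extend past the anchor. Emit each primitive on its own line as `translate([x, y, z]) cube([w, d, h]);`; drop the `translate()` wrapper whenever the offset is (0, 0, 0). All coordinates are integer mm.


translate([223, 328, 425]) cube([429, 464, 34]);
translate([223, 328, 0]) cube([50, 50, 425]);
translate([602, 328, 0]) cube([50, 50, 425]);
translate([223, 742, 0]) cube([50, 50, 425]);
translate([602, 742, 0]) cube([50, 50, 425]);
translate([223, 774, 459]) cube([429, 18, 312]);
translate([223, 328, 615]) cube([42, 446, 42]);
translate([610, 328, 615]) cube([42, 446, 42]);
translate([223, 328, 459]) cube([42, 42, 156]);
translate([610, 328, 459]) cube([42, 42, 156]);


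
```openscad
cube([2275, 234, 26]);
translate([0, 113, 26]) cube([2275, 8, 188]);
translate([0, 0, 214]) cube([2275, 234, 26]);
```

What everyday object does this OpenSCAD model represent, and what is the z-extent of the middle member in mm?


An I-beam. The web height is 188 mm.

Two wide flanges with a thin centred web — an I-beam. Overall 240 mm minus two 26 mm flanges gives a web of 240 − 2·26 = 188 mm.


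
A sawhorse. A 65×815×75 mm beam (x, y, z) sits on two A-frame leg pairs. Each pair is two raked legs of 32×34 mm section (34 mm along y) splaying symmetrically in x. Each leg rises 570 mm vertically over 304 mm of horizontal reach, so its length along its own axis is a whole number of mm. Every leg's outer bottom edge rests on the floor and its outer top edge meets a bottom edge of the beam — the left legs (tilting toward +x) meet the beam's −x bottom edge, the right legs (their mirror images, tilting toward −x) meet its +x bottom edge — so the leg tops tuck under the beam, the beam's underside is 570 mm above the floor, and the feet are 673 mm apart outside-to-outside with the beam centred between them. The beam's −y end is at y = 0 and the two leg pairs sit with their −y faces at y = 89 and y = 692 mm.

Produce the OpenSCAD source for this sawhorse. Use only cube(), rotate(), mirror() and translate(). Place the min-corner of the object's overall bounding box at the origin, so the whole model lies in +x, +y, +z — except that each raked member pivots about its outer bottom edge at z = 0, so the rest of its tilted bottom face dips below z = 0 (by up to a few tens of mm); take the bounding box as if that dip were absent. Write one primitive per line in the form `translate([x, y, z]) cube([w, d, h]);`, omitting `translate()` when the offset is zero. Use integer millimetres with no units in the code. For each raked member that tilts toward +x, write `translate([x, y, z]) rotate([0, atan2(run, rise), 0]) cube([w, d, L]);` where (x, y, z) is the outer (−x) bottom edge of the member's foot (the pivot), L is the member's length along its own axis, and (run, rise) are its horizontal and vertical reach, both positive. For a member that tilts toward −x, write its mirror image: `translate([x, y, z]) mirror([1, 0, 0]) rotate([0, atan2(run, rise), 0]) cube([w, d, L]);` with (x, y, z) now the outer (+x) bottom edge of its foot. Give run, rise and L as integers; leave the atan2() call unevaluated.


translate([304, 0, 570]) cube([65, 815, 75]);
translate([0, 89, 0]) rotate([0, atan2(304, 570), 0]) cube([32, 34, 646]);
translate([673, 89, 0]) mirror([1, 0, 0]) rotate([0, atan2(304, 570), 0]) cube([32, 34, 646]);
translate([0, 692, 0]) rotate([0, atan2(304, 570), 0]) cube([32, 34, 646]);
translate([673, 692, 0]) mirror([1, 0, 0]) rotate([0, atan2(304, 570), 0]) cube([32, 34, 646]);


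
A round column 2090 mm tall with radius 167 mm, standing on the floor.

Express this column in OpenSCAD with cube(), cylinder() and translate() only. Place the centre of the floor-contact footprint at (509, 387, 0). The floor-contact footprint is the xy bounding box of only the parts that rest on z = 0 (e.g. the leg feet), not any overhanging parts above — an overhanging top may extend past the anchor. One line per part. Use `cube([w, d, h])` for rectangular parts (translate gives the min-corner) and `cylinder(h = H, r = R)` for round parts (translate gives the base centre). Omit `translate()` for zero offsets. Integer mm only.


translate([509, 387, 0]) cylinder(h = 2090, r = 167);


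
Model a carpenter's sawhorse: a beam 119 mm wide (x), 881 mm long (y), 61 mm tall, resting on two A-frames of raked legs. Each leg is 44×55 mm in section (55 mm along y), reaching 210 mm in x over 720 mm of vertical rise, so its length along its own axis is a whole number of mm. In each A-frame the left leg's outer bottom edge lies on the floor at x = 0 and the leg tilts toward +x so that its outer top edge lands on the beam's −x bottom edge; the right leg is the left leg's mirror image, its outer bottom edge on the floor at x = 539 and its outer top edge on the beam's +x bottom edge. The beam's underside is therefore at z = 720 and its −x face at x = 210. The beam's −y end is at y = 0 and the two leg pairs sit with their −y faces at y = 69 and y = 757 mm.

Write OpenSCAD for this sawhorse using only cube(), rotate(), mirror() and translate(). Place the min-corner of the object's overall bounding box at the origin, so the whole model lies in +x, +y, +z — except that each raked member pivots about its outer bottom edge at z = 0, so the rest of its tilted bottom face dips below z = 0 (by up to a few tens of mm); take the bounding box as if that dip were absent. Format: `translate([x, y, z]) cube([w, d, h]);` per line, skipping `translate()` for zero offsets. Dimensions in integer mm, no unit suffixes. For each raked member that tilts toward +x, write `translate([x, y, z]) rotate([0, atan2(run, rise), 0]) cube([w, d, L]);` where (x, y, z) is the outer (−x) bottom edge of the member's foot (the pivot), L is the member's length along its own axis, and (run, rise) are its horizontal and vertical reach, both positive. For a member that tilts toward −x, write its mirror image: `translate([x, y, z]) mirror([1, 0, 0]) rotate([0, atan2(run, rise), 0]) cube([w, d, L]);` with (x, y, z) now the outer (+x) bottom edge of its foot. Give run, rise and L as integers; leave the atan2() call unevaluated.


// leg length = √(210² + 720²) = 750
// right-leg outer foot x = 2·210 + 119 = 539
// beam min-corner = (210, 0, 720)
translate([210, 0, 720]) cube([119, 881, 61]);
translate([0, 69, 0]) rotate([0, atan2(210, 720), 0]) cube([44, 55, 750]);
translate([539, 69, 0]) mirror([1, 0, 0]) rotate([0, atan2(210, 720), 0]) cube([44, 55, 750]);
translate([0, 757, 0]) rotate([0, atan2(210, 720), 0]) cube([44, 55, 750]);
translate([539, 757, 0]) mirror([1, 0, 0]) rotate([0, atan2(210, 720), 0]) cube([44, 55, 750]);


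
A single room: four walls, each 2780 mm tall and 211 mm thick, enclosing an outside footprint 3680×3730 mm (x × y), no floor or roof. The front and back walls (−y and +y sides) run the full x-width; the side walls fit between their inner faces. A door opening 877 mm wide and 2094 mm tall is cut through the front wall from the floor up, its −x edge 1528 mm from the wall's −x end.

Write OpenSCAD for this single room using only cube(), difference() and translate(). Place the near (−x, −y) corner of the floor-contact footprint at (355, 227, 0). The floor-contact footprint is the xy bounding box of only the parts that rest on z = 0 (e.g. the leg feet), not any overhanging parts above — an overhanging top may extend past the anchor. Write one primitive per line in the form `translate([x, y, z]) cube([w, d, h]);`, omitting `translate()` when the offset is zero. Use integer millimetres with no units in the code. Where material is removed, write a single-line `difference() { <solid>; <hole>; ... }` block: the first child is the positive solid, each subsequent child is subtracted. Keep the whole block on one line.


difference() { translate([355, 227, 0]) cube([3680, 211, 2780]); translate([1883, 227, 0]) cube([877, 211, 2094]); }
translate([355, 3746, 0]) cube([3680, 211, 2780]);
translate([355, 438, 0]) cube([211, 3308, 2780]);
translate([3824, 438, 0]) cube([211, 3308, 2780]);


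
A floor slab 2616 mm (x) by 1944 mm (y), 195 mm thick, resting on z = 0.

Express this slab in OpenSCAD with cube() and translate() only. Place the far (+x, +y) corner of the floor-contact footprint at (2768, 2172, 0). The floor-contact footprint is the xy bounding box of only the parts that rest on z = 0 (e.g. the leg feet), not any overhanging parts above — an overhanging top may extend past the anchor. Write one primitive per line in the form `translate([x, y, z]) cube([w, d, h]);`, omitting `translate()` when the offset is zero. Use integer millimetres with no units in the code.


translate([152, 228, 0]) cube([2616, 1944, 195]);


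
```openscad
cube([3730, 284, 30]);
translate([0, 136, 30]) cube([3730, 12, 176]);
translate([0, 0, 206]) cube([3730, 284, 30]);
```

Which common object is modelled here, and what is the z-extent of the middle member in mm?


An I-beam. The web height is 176 mm.

Two wide flanges with a thin centred web — an I-beam. Overall 236 mm minus two 30 mm flanges gives a web of 236 − 2·30 = 176 mm.


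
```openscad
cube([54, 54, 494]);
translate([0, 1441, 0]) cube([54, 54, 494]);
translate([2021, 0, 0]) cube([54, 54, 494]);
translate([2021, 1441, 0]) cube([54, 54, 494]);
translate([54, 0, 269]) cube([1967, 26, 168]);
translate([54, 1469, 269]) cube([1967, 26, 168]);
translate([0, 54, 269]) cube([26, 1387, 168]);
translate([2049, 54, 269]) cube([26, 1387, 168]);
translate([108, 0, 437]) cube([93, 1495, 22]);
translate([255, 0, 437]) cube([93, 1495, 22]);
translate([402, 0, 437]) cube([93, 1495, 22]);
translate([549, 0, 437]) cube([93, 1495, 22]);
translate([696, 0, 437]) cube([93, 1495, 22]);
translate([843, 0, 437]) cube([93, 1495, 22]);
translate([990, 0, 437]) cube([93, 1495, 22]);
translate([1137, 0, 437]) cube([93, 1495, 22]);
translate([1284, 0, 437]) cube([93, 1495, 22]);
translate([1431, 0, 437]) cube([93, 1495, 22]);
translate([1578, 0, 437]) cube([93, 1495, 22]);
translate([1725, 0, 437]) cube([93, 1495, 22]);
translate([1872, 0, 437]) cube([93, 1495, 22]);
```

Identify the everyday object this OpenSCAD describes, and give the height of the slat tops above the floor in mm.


A bed frame. The slat-top height is 459 mm.

Four posts, four rails, and a row of slats — a bed frame. Slats sit on the rails at z = 269 + 168 = 437; with slat thickness 22, the top is 459 mm.


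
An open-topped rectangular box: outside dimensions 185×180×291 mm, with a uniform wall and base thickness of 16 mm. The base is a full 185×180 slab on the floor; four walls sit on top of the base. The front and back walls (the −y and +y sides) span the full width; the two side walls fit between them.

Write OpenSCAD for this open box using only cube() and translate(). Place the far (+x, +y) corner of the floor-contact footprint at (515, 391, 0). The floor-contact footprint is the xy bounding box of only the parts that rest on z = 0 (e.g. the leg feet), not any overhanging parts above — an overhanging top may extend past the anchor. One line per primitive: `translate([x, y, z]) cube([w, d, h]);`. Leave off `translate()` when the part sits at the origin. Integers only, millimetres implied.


translate([330, 211, 0]) cube([185, 180, 16]);
translate([330, 211, 16]) cube([185, 16, 275]);
translate([330, 375, 16]) cube([185, 16, 275]);
translate([330, 227, 16]) cube([16, 148, 275]);
translate([499, 227, 16]) cube([16, 148, 275]);


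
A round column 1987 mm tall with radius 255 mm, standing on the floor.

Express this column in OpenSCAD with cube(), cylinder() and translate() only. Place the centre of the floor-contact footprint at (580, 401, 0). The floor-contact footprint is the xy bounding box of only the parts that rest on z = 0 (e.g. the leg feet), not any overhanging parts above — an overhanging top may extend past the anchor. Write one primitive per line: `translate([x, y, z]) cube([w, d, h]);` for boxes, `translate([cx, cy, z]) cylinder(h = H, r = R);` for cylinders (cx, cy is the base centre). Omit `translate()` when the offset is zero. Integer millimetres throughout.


translate([580, 401, 0]) cylinder(h = 1987, r = 255);


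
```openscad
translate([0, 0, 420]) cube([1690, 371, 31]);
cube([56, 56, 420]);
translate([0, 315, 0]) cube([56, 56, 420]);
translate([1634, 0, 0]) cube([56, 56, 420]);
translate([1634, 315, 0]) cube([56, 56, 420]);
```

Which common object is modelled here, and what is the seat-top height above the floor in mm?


A bench. The seat-top height is 451 mm.

A long slab on four corner posts — a bench. The slab sits at z = 420 with thickness 31, so the top is 420 + 31 = 451 mm.


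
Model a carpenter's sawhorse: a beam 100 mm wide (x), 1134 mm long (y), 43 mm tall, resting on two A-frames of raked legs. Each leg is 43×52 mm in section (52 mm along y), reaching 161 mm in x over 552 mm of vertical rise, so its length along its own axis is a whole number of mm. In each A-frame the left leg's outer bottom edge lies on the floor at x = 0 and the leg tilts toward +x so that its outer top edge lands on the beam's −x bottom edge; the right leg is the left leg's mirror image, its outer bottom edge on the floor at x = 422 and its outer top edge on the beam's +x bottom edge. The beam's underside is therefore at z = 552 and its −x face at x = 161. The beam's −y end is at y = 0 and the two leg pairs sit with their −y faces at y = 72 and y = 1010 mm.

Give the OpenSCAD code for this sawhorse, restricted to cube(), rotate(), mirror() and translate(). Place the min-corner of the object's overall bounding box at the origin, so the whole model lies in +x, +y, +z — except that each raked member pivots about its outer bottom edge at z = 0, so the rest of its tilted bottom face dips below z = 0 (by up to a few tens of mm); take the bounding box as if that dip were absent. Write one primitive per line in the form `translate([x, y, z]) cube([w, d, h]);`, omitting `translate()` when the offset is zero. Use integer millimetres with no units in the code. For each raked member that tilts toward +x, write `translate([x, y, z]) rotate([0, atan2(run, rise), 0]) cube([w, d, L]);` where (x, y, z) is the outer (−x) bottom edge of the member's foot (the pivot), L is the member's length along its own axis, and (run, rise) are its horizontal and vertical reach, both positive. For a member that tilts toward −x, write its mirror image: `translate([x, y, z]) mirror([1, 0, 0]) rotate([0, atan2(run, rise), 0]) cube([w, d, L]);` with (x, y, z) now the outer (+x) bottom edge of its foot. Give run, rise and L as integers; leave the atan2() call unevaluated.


translate([161, 0, 552]) cube([100, 1134, 43]);
translate([0, 72, 0]) rotate([0, atan2(161, 552), 0]) cube([43, 52, 575]);
translate([422, 72, 0]) mirror([1, 0, 0]) rotate([0, atan2(161, 552), 0]) cube([43, 52, 575]);
translate([0, 1010, 0]) rotate([0, atan2(161, 552), 0]) cube([43, 52, 575]);
translate([422, 1010, 0]) mirror([1, 0, 0]) rotate([0, atan2(161, 552), 0]) cube([43, 52, 575]);


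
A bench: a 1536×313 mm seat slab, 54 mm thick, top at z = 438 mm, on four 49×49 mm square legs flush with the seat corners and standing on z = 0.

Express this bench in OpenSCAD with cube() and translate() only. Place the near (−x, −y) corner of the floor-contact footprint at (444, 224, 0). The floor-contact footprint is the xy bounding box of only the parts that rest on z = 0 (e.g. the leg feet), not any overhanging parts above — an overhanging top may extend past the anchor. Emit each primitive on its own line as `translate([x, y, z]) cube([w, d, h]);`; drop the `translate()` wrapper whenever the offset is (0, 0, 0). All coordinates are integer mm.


translate([444, 224, 384]) cube([1536, 313, 54]);
translate([444, 224, 0]) cube([49, 49, 384]);
translate([444, 488, 0]) cube([49, 49, 384]);
translate([1931, 224, 0]) cube([49, 49, 384]);
translate([1931, 488, 0]) cube([49, 49, 384]);


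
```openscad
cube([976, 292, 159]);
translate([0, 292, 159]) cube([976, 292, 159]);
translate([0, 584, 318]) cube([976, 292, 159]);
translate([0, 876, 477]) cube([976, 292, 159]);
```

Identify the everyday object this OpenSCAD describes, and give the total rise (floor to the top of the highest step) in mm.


A staircase. The total rise is 636 mm.

4 identical blocks, each offset up and back from the previous — a staircase. Each step is 159 mm tall and there are 4 of them, so the total rise is 4 × 159 = 636 mm.


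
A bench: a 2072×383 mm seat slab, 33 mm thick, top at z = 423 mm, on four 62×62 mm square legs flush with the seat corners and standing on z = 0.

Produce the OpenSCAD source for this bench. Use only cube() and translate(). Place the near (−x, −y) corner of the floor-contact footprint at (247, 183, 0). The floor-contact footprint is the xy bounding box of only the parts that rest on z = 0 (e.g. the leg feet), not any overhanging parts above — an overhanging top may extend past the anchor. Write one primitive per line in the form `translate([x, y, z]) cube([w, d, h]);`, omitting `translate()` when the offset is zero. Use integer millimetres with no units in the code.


translate([247, 183, 390]) cube([2072, 383, 33]);
translate([247, 183, 0]) cube([62, 62, 390]);
translate([247, 504, 0]) cube([62, 62, 390]);
translate([2257, 183, 0]) cube([62, 62, 390]);
translate([2257, 504, 0]) cube([62, 62, 390]);
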